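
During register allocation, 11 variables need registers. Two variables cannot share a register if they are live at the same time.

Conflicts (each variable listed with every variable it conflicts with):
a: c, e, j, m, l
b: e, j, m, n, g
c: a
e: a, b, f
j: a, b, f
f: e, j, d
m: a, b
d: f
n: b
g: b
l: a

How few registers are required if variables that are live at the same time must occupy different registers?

2

a and j conflict, so at least 2 registers are needed.
A valid assignment using 2 registers: a=1, b=1, c=2, e=2, j=2, f=1, m=2, d=2, n=2, g=2, l=2. Every pair that conflicts lands in different registers.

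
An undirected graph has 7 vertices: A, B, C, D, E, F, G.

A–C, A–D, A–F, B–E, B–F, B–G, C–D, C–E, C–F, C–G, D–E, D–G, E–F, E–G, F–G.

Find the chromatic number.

C, E, F, G are mutually adjacent (a clique of size 4), so at least 4 colors are needed.
4 colors suffice: color 1 → {B, C}; color 2 → {A, E}; color 3 → {D, F}; color 4 → {G}. No two adjacent vertices share a color.

4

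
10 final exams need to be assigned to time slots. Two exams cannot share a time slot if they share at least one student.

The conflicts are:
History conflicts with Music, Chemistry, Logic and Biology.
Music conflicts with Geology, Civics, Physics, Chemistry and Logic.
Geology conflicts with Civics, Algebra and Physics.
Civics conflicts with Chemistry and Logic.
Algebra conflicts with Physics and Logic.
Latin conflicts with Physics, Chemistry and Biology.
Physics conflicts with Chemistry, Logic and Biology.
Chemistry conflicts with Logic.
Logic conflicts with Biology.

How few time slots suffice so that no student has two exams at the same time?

History, Music, Chemistry, Logic all conflict with each other, so at least 4 time slots are needed.
Using 4 time slots: History=2, Music=3, Geology=1, Civics=2, Algebra=3, Latin=1, Physics=2, Chemistry=4, Logic=1, Biology=3. Each listed conflict is separated.

4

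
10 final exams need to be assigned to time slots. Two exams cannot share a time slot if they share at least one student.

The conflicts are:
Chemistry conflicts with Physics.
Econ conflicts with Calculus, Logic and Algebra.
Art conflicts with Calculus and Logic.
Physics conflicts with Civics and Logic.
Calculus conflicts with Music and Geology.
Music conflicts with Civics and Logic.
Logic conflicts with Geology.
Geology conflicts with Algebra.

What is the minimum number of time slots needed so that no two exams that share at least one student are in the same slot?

2

Physics and Civics conflict, so at least 2 time slots are needed.
Using 2 time slots: Chemistry=1, Econ=2, Art=2, Physics=2, Calculus=1, Music=2, Civics=1, Logic=1, Geology=2, Algebra=1. Every pair that conflicts lands in different time slots.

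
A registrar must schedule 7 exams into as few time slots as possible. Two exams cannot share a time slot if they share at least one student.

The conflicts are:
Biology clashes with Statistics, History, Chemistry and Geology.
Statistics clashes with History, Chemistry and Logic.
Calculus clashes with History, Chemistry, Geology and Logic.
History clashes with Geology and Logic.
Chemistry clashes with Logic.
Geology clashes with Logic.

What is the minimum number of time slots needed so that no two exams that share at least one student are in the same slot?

Calculus, History, Geology, Logic all conflict with each other, so at least 4 time slots are needed.
4 time slots suffice: time slot 1 → {Biology, Logic}; time slot 2 → {History, Chemistry}; time slot 3 → {Statistics, Geology}; time slot 4 → {Calculus}. Every pair that conflicts lands in different time slots.

4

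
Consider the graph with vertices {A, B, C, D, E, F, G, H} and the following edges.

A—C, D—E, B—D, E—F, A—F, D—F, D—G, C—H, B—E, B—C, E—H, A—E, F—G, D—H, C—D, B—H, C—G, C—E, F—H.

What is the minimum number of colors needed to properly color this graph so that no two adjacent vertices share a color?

B, C, D, E, H are mutually adjacent (a clique of size 5), so at least 5 colors are needed.
One proper 5-coloring: A=3, B=5, C=1, D=3, E=2, F=1, G=2, H=4. Each edge has distinct colors on its endpoints.

5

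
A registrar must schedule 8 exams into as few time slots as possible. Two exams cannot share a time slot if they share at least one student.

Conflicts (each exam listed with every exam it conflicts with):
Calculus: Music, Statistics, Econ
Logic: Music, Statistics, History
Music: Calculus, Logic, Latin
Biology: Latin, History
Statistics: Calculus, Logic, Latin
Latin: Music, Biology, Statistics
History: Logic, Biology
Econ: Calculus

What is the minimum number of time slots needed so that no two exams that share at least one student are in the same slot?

3

The cycle History-Biology-Latin-Music-Logic-History has odd length 5, so it cannot be 2-colored; at least 3 time slots are needed.
3 time slots suffice: time slot 1 → {Calculus, Logic, Latin}; time slot 2 → {Music, Statistics, History, Econ}; time slot 3 → {Biology}. Every pair that conflicts lands in different time slots.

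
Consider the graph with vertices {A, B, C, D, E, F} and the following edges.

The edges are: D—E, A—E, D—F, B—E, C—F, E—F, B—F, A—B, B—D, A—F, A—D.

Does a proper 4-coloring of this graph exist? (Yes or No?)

No

A, B, D, E, F form a clique, so at least 5 colors are needed.
So 4 colors are not enough.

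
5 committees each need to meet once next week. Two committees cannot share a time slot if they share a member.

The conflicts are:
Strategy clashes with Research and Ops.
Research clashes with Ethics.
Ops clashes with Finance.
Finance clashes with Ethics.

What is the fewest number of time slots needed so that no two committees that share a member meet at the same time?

The cycle Finance-Ethics-Research-Strategy-Ops-Finance has odd length 5, so it cannot be 2-colored; at least 3 time slots are needed.
3 time slots suffice: time slot 1 → {Research, Ops}; time slot 2 → {Strategy, Ethics}; time slot 3 → {Finance}. Each listed conflict is separated.

3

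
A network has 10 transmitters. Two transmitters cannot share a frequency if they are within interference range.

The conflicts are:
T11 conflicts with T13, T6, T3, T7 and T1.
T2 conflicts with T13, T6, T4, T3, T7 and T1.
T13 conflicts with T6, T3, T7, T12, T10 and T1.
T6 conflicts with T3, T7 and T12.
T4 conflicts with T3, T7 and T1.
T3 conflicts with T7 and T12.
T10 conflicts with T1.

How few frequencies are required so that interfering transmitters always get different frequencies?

5

T2, T13, T6, T3, T7 all conflict with each other, so at least 5 frequencies are needed.
5 frequencies suffice: frequency 1 → {T13, T4}; frequency 2 → {T3, T1}; frequency 3 → {T6, T10}; frequency 4 → {T11, T2, T12}; frequency 5 → {T7}. No two conflicting transmitters share a frequency.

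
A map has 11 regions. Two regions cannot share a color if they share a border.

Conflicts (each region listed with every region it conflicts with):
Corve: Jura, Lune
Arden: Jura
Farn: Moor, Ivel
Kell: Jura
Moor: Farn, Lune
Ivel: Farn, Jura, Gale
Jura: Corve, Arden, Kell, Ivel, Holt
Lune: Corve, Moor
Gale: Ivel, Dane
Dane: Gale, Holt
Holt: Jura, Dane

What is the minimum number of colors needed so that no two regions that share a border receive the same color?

3

The cycle Ivel-Gale-Dane-Holt-Jura-Ivel has odd length 5, so it cannot be 2-colored; at least 3 colors are needed.
3 colors suffice: color 1 → {Farn, Jura, Lune, Dane}; color 2 → {Corve, Arden, Kell, Moor, Ivel, Holt}; color 3 → {Gale}. No two conflicting regions share a color.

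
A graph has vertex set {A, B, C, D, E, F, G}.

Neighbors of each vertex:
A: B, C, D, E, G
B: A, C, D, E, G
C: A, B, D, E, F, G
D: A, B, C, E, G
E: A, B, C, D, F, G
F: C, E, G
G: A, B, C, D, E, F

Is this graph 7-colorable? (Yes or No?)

Yes

The chromatic number is 6. A, B, C, D, E, G are pairwise adjacent (a clique of size 6), so at least 6 colors are needed.
One proper 6-coloring: A=5, B=6, C=1, D=4, E=3, F=4, G=2.
Since 7 ≥ 6, a proper 7-coloring certainly exists.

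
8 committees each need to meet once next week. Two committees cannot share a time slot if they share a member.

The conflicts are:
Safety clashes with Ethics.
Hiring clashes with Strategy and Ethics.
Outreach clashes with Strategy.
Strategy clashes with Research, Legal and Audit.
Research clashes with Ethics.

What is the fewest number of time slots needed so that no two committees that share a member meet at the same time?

2

Safety and Ethics conflict, so at least 2 time slots are needed.
2 time slots suffice: Safety=2, Hiring=2, Outreach=2, Strategy=1, Research=2, Legal=2, Audit=2, Ethics=1. Each listed conflict is separated.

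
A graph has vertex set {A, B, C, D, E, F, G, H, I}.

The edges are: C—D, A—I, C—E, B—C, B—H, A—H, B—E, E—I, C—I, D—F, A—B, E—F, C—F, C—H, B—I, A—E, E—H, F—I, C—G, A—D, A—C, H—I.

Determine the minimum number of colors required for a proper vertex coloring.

A, B, C, E, H, I are pairwise adjacent (a clique of size 6), so at least 6 colors are needed.
A valid assignment using 6 colors: A=2, B=6, C=1, D=3, E=3, F=2, G=2, H=5, I=4. No two adjacent vertices share a color.

6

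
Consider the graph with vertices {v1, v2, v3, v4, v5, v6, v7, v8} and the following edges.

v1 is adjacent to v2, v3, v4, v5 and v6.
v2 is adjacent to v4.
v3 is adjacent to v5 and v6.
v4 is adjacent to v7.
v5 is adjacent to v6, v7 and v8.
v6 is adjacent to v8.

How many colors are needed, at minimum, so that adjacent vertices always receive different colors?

4

v1, v3, v5, v6 are mutually adjacent (a clique of size 4), so at least 4 colors are needed.
One proper 4-coloring: v1=red, v2=green, v3=yellow, v4=blue, v5=blue, v6=green, v7=red, v8=red. Every edge joins two different colors.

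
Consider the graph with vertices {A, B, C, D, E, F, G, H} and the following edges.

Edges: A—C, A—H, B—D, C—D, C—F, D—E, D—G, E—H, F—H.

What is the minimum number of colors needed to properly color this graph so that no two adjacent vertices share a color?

3

The cycle H-E-D-C-A-H has odd length 5, so it cannot be 2-colored; at least 3 colors are needed.
3 colors suffice: color red → {D, H}; color blue → {B, C, E, G}; color green → {A, F}. Every edge joins two different colors.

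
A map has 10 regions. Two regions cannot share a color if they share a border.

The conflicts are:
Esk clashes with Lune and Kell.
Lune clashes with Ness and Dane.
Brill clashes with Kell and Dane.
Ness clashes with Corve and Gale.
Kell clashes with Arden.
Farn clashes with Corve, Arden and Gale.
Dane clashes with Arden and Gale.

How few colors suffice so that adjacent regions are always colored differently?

3

The cycle Kell-Brill-Dane-Lune-Esk-Kell has odd length 5, so it cannot be 2-colored; at least 3 colors are needed.
3 colors suffice: color 1 → {Ness, Kell, Farn, Dane}; color 2 → {Lune, Brill, Corve, Arden, Gale}; color 3 → {Esk}. Every pair that conflicts lands in different colors.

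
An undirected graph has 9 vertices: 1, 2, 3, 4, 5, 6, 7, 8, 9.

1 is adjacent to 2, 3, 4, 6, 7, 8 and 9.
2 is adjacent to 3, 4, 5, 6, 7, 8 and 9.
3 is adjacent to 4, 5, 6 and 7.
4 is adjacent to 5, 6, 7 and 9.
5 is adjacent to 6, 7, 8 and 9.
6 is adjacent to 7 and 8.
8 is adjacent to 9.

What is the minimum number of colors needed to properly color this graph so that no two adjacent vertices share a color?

2, 3, 4, 5, 6, 7 form a clique, so at least 6 colors are needed.
A valid assignment using 6 colors: 1=blue, 2=red, 3=orange, 4=green, 5=blue, 6=yellow, 7=purple, 8=green, 9=yellow. Each edge has distinct colors on its endpoints.

6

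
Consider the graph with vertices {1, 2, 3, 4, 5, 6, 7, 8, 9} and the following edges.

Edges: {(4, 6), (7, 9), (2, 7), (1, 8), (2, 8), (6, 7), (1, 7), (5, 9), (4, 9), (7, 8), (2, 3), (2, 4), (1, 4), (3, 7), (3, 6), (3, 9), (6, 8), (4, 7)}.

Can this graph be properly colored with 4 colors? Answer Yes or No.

Yes

The chromatic number is 3. 1, 4, 7 are pairwise adjacent, so at least 3 colors are needed.
A valid assignment using 3 colors: 1=c, 2=c, 3=b, 4=b, 5=a, 6=c, 7=a, 8=b, 9=c.
Since 4 ≥ 3, a proper 4-coloring certainly exists.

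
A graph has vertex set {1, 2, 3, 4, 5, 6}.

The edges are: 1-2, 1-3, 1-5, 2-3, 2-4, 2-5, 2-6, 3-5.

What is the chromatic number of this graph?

4

1, 2, 3, 5 form a clique, so at least 4 colors are needed.
4 colors suffice: 1=b, 2=a, 3=d, 4=b, 5=c, 6=b. Each edge has distinct colors on its endpoints.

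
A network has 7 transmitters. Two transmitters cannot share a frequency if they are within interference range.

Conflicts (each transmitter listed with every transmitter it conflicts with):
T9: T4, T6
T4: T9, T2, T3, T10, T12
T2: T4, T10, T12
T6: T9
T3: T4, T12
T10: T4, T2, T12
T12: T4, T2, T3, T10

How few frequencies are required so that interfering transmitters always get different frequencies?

4

T4, T2, T10, T12 all conflict with each other, so at least 4 frequencies are needed.
Using 4 frequencies: T9=2, T4=1, T2=3, T6=1, T3=3, T10=4, T12=2. Each listed conflict is separated.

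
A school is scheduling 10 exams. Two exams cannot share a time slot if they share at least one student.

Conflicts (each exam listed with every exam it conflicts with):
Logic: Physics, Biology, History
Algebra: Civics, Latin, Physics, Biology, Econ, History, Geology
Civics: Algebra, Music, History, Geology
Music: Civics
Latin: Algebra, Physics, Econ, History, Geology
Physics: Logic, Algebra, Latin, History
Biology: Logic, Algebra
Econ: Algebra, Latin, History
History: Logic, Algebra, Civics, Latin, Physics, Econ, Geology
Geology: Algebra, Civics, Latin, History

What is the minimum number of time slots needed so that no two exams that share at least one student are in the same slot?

4

Algebra, Latin, History, Geology are mutually in conflict, so at least 4 time slots are needed.
Using 4 time slots: Logic=1, Algebra=1, Civics=3, Music=1, Latin=3, Physics=4, Biology=2, Econ=4, History=2, Geology=4. Each listed conflict is separated.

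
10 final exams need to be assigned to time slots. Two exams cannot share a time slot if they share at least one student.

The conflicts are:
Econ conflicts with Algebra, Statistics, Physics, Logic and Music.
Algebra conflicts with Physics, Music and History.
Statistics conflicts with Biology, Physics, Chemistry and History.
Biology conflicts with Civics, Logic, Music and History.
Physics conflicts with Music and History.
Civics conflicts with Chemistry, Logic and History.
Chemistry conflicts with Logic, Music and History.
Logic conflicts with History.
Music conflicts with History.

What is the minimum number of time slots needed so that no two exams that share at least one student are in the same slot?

4

Algebra, Physics, Music, History all conflict with each other, so at least 4 time slots are needed.
A valid assignment using 4 time slots: Econ=1, Algebra=4, Statistics=2, Biology=3, Physics=3, Civics=4, Chemistry=3, Logic=2, Music=2, History=1. No two conflicting exams share a time slot.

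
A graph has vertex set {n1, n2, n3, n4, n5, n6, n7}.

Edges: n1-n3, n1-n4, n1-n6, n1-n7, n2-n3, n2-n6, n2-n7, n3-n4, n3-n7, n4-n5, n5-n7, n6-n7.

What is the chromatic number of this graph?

3

n1, n3, n7 are mutually adjacent, so at least 3 colors are needed.
A valid assignment using 3 colors: n1=2, n2=2, n3=3, n4=1, n5=2, n6=3, n7=1. Each edge has distinct colors on its endpoints.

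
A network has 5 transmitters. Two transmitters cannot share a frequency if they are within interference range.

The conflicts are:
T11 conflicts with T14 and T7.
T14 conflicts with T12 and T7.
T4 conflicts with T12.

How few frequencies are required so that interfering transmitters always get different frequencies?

3

T11, T14, T7 pairwise conflict, so at least 3 frequencies are needed.
Using 3 frequencies: T11=2, T14=1, T4=1, T12=2, T7=3. Each listed conflict is separated.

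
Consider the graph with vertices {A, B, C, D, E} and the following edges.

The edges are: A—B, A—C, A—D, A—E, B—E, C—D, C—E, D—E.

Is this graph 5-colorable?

The chromatic number is 4. A, C, D, E form a clique, so at least 4 colors are needed.
A valid assignment using 4 colors: A=blue, B=green, C=yellow, D=green, E=red.
Since 5 ≥ 4, a proper 5-coloring certainly exists.

Yes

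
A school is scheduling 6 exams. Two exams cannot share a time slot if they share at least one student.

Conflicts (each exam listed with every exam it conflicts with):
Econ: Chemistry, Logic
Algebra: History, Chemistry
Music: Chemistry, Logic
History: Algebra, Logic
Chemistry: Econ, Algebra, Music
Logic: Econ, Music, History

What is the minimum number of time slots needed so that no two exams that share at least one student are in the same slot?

3

The cycle Algebra-Chemistry-Music-Logic-History-Algebra has odd length 5, so it cannot be 2-colored; at least 3 time slots are needed.
3 time slots suffice: time slot 1 → {Chemistry, Logic}; time slot 2 → {Econ, Algebra, Music}; time slot 3 → {History}. Each listed conflict is separated.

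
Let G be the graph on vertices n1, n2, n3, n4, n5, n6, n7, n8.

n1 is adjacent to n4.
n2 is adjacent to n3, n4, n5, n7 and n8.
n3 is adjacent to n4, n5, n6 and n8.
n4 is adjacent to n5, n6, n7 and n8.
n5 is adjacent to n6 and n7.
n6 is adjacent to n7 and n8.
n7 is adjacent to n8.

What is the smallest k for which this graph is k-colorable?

n4, n5, n6, n7 are pairwise adjacent (a clique of size 4), so at least 4 colors are needed.
A valid assignment using 4 colors: n1=B, n2=G, n3=Y, n4=R, n5=B, n6=G, n7=Y, n8=B. Each edge has distinct colors on its endpoints.

4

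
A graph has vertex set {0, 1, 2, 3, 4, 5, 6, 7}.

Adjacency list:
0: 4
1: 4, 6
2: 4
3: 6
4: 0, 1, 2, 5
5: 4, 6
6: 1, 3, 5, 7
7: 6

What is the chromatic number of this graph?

3 and 6 are adjacent, so at least 2 colors are needed.
One proper 2-coloring: 0=blue, 1=blue, 2=blue, 3=blue, 4=red, 5=blue, 6=red, 7=blue. Each edge has distinct colors on its endpoints.

2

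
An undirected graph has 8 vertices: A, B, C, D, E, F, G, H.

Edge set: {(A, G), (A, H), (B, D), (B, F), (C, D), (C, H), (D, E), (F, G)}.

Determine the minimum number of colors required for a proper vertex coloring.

The cycle H-A-G-F-B-D-C-H has odd length 7, so it cannot be 2-colored; at least 3 colors are needed.
3 colors suffice: color 1 → {D, F, H}; color 2 → {B, C, E, G}; color 3 → {A}. Each edge has distinct colors on its endpoints.

3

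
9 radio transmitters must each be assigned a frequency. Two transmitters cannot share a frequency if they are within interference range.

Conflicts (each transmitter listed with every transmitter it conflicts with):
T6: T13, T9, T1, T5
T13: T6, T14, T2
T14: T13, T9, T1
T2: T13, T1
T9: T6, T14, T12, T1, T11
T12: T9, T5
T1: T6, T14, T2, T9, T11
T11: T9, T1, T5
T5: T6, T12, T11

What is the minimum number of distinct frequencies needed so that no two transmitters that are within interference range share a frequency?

T9, T1, T11 are mutually in conflict, so at least 3 frequencies are needed.
3 frequencies suffice: frequency 1 → {T13, T1, T5}; frequency 2 → {T2, T9}; frequency 3 → {T6, T14, T12, T11}. Every pair that conflicts lands in different frequencies.

3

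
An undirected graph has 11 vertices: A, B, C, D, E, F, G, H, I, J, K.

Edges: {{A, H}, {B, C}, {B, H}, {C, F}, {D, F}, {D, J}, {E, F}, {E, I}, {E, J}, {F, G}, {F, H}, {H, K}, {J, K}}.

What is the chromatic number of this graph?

3

The cycle E-F-H-K-J-E has odd length 5, so it cannot be 2-colored; at least 3 colors are needed.
3 colors suffice: A=red, B=red, C=blue, D=blue, E=blue, F=red, G=blue, H=blue, I=red, J=red, K=green. No two adjacent vertices share a color.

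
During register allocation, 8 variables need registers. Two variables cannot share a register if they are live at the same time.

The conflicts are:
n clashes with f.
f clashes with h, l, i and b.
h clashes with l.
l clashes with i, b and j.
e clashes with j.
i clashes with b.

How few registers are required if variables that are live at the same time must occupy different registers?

4

f, l, i, b all conflict with each other, so at least 4 registers are needed.
Using 4 registers: n=2, f=1, h=3, l=2, e=2, i=4, b=3, j=1. No two conflicting variables share a register.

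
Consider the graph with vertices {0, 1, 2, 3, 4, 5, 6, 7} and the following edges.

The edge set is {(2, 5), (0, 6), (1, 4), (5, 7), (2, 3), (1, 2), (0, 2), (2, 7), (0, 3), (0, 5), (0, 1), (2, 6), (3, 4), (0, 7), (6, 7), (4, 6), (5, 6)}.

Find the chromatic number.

0, 2, 5, 6, 7 are mutually adjacent (a clique of size 5), so at least 5 colors are needed.
A valid assignment using 5 colors: 0=b, 1=c, 2=a, 3=c, 4=a, 5=e, 6=c, 7=d. No two adjacent vertices share a color.

5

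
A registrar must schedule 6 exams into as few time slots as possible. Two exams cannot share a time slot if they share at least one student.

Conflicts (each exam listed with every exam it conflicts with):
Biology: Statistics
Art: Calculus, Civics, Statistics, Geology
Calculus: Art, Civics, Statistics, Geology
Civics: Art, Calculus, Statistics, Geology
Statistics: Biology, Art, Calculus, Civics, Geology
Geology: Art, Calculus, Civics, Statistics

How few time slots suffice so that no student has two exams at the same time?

5

Art, Calculus, Civics, Statistics, Geology all conflict with each other, so at least 5 time slots are needed.
5 time slots suffice: time slot 1 → {Statistics}; time slot 2 → {Biology, Calculus}; time slot 3 → {Civics}; time slot 4 → {Geology}; time slot 5 → {Art}. Every pair that conflicts lands in different time slots.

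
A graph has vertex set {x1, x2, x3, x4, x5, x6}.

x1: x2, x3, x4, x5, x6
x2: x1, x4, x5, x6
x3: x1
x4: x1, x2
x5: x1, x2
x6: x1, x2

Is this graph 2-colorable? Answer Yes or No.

No

x1, x2, x5 are mutually adjacent, so at least 3 colors are needed.
So 2 colors are not enough.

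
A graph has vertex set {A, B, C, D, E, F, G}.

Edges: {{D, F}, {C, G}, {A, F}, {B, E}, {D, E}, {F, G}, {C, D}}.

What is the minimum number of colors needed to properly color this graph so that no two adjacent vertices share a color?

F and G are adjacent, so at least 2 colors are needed.
2 colors suffice: color 1 → {C, E, F}; color 2 → {A, B, D, G}. No two adjacent vertices share a color.

2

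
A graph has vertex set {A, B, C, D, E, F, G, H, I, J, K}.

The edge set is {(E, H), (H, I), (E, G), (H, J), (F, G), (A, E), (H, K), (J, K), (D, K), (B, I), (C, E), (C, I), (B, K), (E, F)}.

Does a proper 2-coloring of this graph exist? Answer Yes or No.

E, F, G form a triangle, so at least 3 colors are needed.
So 2 colors are not enough.

No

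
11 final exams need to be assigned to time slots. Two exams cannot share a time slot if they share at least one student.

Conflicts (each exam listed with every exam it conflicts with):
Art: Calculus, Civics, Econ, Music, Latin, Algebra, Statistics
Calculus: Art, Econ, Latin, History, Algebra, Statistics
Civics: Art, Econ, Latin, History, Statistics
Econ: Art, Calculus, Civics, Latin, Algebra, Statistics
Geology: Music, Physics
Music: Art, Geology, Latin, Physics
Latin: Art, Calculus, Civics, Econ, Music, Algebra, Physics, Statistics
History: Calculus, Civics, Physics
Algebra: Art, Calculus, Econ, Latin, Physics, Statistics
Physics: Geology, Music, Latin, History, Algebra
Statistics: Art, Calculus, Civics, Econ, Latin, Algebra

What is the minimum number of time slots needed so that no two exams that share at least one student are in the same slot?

6

Art, Calculus, Econ, Latin, Algebra, Statistics pairwise conflict, so at least 6 time slots are needed.
Using 6 time slots: Art=2, Calculus=6, Civics=4, Econ=5, Geology=1, Music=3, Latin=1, History=1, Algebra=4, Physics=2, Statistics=3. No two conflicting exams share a time slot.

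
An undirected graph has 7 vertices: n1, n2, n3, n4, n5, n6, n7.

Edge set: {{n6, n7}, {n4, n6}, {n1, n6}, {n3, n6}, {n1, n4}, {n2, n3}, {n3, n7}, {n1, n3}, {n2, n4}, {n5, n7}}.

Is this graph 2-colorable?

No

n1, n3, n6 are mutually adjacent, so at least 3 colors are needed.
So 2 colors are not enough.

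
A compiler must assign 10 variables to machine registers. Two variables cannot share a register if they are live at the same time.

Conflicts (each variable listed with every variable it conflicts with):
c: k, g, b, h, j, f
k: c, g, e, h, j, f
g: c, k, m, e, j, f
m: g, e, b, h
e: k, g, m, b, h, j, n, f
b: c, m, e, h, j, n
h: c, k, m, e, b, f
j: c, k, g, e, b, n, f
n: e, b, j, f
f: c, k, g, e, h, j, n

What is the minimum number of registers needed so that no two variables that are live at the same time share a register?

5

c, k, g, j, f are mutually in conflict, so at least 5 registers are needed.
5 registers suffice: c=1, k=4, g=5, m=4, e=1, b=3, h=2, j=2, n=4, f=3. Every pair that conflicts lands in different registers.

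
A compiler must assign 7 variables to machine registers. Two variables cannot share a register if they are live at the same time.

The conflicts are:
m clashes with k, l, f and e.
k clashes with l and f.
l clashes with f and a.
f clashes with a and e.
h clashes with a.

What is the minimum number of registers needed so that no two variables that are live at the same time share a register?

m, k, l, f all conflict with each other, so at least 4 registers are needed.
4 registers suffice: m=3, k=4, l=2, f=1, h=1, a=3, e=2. No two conflicting variables share a register.

4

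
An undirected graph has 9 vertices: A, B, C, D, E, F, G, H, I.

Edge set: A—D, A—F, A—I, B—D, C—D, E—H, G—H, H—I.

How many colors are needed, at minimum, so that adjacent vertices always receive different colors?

2

A and D are adjacent, so at least 2 colors are needed.
2 colors suffice: A=1, B=1, C=1, D=2, E=2, F=2, G=2, H=1, I=2. No two adjacent vertices share a color.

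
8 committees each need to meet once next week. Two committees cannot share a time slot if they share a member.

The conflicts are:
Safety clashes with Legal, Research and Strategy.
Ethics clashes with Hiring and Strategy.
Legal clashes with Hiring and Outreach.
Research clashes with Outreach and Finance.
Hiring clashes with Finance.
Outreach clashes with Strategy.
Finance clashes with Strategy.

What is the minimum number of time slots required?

3

The cycle Outreach-Strategy-Ethics-Hiring-Legal-Outreach has odd length 5, so it cannot be 2-colored; at least 3 time slots are needed.
3 time slots suffice: time slot 1 → {Legal, Research, Strategy}; time slot 2 → {Safety, Ethics, Outreach, Finance}; time slot 3 → {Hiring}. Every pair that conflicts lands in different time slots.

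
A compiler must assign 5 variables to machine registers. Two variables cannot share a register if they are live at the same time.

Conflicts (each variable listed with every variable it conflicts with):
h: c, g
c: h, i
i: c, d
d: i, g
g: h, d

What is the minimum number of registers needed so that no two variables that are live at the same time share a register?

3

The cycle i-c-h-g-d-i has odd length 5, so it cannot be 2-colored; at least 3 registers are needed.
3 registers suffice: register 1 → {h, i}; register 2 → {c, g}; register 3 → {d}. No two conflicting variables share a register.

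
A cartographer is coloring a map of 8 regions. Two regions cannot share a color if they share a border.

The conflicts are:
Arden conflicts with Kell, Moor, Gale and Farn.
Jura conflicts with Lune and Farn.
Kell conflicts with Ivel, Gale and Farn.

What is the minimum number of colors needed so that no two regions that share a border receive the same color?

3

Arden, Kell, Gale all conflict with each other, so at least 3 colors are needed.
A valid assignment using 3 colors: Arden=1, Jura=1, Kell=2, Moor=2, Lune=2, Ivel=1, Gale=3, Farn=3. No two conflicting regions share a color.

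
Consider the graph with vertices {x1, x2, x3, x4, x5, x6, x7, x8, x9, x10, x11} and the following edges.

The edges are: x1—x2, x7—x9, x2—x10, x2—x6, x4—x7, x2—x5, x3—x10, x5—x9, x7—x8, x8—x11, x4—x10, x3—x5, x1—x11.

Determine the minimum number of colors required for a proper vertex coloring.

3

The cycle x11-x1-x2-x5-x9-x7-x8-x11 has odd length 7, so it cannot be 2-colored; at least 3 colors are needed.
3 colors suffice: color 1 → {x2, x3, x7, x11}; color 2 → {x1, x5, x6, x8, x10}; color 3 → {x4, x9}. No two adjacent vertices share a color.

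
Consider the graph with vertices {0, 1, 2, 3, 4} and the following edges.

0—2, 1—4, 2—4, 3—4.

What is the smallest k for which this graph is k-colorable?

1 and 4 are adjacent, so at least 2 colors are needed.
2 colors suffice: color a → {0, 4}; color b → {1, 2, 3}. Each edge has distinct colors on its endpoints.

2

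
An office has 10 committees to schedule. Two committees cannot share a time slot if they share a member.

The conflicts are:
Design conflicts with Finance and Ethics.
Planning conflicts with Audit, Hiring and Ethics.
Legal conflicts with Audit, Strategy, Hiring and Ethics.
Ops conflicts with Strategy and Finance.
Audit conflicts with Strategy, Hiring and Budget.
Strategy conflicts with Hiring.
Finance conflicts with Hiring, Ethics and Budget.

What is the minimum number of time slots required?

Legal, Audit, Strategy, Hiring all conflict with each other, so at least 4 time slots are needed.
4 time slots suffice: time slot 1 → {Audit, Finance}; time slot 2 → {Ops, Hiring, Ethics, Budget}; time slot 3 → {Design, Planning, Legal}; time slot 4 → {Strategy}. Each listed conflict is separated.

4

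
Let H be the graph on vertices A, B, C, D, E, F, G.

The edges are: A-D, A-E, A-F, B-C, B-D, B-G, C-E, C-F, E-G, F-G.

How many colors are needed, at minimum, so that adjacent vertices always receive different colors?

3

The cycle B-G-E-A-D-B has odd length 5, so it cannot be 2-colored; at least 3 colors are needed.
3 colors suffice: A=blue, B=red, C=blue, D=green, E=red, F=red, G=blue. Each edge has distinct colors on its endpoints.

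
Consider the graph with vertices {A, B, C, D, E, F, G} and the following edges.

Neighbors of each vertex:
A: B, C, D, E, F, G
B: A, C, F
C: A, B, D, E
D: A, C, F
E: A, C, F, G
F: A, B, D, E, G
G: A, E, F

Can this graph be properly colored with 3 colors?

No

A, E, F, G are pairwise adjacent (a clique of size 4), so at least 4 colors are needed.
So 3 colors are not enough.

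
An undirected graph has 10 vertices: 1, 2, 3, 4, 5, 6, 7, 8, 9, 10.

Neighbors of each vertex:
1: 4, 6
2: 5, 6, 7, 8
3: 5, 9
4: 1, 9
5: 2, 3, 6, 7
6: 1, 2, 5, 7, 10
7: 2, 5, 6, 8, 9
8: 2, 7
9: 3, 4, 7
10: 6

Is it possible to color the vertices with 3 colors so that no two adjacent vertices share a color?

No

2, 5, 6, 7 form a clique, so at least 4 colors are needed.
So 3 colors are not enough.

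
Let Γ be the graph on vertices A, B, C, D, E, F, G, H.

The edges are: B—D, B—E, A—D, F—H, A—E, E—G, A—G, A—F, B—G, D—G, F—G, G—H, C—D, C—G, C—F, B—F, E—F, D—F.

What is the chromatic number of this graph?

4

A, E, F, G form a clique, so at least 4 colors are needed.
4 colors suffice: A=yellow, B=yellow, C=yellow, D=green, E=green, F=red, G=blue, H=green. No two adjacent vertices share a color.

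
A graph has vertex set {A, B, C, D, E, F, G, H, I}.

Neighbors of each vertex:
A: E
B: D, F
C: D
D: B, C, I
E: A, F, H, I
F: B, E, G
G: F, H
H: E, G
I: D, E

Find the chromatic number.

The cycle B-F-E-I-D-B has odd length 5, so it cannot be 2-colored; at least 3 colors are needed.
A valid assignment using 3 colors: A=2, B=3, C=2, D=1, E=1, F=2, G=1, H=2, I=2. Every edge joins two different colors.

3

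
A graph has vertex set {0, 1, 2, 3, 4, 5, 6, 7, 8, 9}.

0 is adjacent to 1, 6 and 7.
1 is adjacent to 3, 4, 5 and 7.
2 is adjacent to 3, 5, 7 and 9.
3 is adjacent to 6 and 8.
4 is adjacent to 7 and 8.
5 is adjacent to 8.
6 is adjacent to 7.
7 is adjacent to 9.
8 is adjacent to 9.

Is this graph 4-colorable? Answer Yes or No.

Yes

The chromatic number is 3. 1, 4, 7 are mutually adjacent, so at least 3 colors are needed.
3 colors suffice: color red → {3, 5, 7}; color blue → {1, 2, 6, 8}; color green → {0, 4, 9}.
Since 4 ≥ 3, a proper 4-coloring certainly exists.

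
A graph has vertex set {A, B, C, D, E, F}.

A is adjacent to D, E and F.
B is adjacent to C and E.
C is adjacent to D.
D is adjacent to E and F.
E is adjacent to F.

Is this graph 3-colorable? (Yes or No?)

A, D, E, F are mutually adjacent (a clique of size 4), so at least 4 colors are needed.
So 3 colors are not enough.

No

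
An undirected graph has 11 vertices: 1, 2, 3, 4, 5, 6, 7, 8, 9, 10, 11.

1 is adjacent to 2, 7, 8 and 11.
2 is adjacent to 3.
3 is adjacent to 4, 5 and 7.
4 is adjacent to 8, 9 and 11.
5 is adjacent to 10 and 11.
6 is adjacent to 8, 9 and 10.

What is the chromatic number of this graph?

3

The cycle 11-5-3-7-1-11 has odd length 5, so it cannot be 2-colored; at least 3 colors are needed.
One proper 3-coloring: 1=red, 2=blue, 3=red, 4=blue, 5=blue, 6=red, 7=blue, 8=green, 9=green, 10=green, 11=green. Every edge joins two different colors.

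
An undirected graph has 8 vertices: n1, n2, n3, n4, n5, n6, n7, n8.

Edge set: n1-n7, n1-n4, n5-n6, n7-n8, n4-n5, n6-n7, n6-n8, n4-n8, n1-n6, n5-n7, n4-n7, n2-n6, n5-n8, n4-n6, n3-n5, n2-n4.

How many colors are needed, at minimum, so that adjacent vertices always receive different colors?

5

n4, n5, n6, n7, n8 are mutually adjacent (a clique of size 5), so at least 5 colors are needed.
One proper 5-coloring: n1=yellow, n2=green, n3=red, n4=blue, n5=yellow, n6=red, n7=green, n8=purple. Every edge joins two different colors.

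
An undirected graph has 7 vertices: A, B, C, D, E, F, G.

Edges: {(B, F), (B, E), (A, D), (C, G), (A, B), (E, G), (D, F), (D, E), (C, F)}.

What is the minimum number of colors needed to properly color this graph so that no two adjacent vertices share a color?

3

The cycle E-G-C-F-D-E has odd length 5, so it cannot be 2-colored; at least 3 colors are needed.
3 colors suffice: color 1 → {A, E, F}; color 2 → {B, C, D}; color 3 → {G}. No two adjacent vertices share a color.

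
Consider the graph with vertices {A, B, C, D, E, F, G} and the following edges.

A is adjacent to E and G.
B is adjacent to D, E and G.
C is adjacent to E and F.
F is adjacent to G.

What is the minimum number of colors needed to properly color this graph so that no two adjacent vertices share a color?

3

The cycle B-G-F-C-E-B has odd length 5, so it cannot be 2-colored; at least 3 colors are needed.
3 colors suffice: color 1 → {A, B, F}; color 2 → {D, E, G}; color 3 → {C}. No two adjacent vertices share a color.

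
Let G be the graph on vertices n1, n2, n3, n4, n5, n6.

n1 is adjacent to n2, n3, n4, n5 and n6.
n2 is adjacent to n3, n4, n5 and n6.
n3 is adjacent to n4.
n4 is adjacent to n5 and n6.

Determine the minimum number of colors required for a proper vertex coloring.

n1, n2, n4, n6 are pairwise adjacent (a clique of size 4), so at least 4 colors are needed.
4 colors suffice: color 1 → {n1}; color 2 → {n4}; color 3 → {n2}; color 4 → {n3, n5, n6}. No two adjacent vertices share a color.

4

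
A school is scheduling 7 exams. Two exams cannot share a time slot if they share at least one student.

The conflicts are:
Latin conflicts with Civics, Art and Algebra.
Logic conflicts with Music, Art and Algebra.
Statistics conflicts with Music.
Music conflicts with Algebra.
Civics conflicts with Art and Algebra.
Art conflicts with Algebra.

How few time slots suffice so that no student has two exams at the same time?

4

Latin, Civics, Art, Algebra all conflict with each other, so at least 4 time slots are needed.
4 time slots suffice: Latin=4, Logic=3, Statistics=1, Music=2, Civics=3, Art=2, Algebra=1. No two conflicting exams share a time slot.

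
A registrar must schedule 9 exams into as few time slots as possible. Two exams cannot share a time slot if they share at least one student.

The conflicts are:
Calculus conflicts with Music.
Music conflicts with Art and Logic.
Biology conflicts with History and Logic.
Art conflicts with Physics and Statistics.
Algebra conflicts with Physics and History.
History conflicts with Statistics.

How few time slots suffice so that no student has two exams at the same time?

3

The cycle History-Statistics-Art-Physics-Algebra-History has odd length 5, so it cannot be 2-colored; at least 3 time slots are needed.
3 time slots suffice: time slot 1 → {Calculus, Art, History, Logic}; time slot 2 → {Music, Biology, Algebra, Statistics}; time slot 3 → {Physics}. Every pair that conflicts lands in different time slots.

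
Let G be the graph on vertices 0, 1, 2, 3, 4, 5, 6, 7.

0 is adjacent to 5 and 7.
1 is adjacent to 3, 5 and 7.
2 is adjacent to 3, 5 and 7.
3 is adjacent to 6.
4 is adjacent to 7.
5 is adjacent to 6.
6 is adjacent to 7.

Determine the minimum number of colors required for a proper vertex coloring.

4 and 7 are adjacent, so at least 2 colors are needed.
2 colors suffice: color red → {3, 5, 7}; color blue → {0, 1, 2, 4, 6}. Every edge joins two different colors.

2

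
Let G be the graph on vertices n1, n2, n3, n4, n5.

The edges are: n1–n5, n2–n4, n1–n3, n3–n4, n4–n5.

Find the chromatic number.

2

n1 and n5 are adjacent, so at least 2 colors are needed.
One proper 2-coloring: n1=R, n2=B, n3=B, n4=R, n5=B. No two adjacent vertices share a color.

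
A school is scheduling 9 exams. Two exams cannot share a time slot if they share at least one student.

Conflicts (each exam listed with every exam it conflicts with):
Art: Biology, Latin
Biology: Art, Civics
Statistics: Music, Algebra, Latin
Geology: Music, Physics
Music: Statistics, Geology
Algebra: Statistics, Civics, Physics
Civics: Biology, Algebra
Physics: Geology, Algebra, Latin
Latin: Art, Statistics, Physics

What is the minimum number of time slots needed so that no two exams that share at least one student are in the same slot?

3

The cycle Geology-Music-Statistics-Latin-Physics-Geology has odd length 5, so it cannot be 2-colored; at least 3 time slots are needed.
A valid assignment using 3 time slots: Art=3, Biology=1, Statistics=1, Geology=3, Music=2, Algebra=2, Civics=3, Physics=1, Latin=2. No two conflicting exams share a time slot.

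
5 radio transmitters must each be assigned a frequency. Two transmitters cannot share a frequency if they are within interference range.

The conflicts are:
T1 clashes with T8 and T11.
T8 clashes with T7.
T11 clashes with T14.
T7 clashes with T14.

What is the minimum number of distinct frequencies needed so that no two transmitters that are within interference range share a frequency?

3

The cycle T1-T8-T7-T14-T11-T1 has odd length 5, so it cannot be 2-colored; at least 3 frequencies are needed.
3 frequencies suffice: frequency 1 → {T11, T7}; frequency 2 → {T8, T14}; frequency 3 → {T1}. Each listed conflict is separated.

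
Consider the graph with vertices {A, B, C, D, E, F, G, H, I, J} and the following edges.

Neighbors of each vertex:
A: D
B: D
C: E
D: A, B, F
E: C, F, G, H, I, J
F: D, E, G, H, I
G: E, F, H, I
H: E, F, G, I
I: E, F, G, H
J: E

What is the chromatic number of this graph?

5

E, F, G, H, I form a clique, so at least 5 colors are needed.
5 colors suffice: color red → {D, E}; color blue → {A, B, C, F, J}; color green → {I}; color yellow → {G}; color purple → {H}. No two adjacent vertices share a color.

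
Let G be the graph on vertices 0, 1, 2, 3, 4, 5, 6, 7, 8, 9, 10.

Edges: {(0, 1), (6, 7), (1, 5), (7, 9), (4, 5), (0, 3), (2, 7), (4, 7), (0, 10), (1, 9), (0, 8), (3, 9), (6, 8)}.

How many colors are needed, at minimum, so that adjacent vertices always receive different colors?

3

The cycle 9-1-5-4-7-9 has odd length 5, so it cannot be 2-colored; at least 3 colors are needed.
A valid assignment using 3 colors: 0=a, 1=c, 2=b, 3=c, 4=b, 5=a, 6=b, 7=a, 8=c, 9=b, 10=b. No two adjacent vertices share a color.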